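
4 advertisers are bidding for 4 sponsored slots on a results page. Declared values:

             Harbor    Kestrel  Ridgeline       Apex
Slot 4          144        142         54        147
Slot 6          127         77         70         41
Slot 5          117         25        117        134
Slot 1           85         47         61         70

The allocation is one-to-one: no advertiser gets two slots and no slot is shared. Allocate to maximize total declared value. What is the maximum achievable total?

Maximum total: $464

Optimal: Harbor→Slot 6 ($127), Kestrel→Slot 4 ($142), Ridgeline→Slot 1 ($61), Apex→Slot 5 ($134) — total 127+142+61+134 = $464.
Column-greedy (each slot in turn goes to its best remaining advertiser) gives $438, worse by 26.
Swapping Ridgeline↔Apex (Ridgeline→Slot 5 $117, Apex→Slot 1 $70) loses 8.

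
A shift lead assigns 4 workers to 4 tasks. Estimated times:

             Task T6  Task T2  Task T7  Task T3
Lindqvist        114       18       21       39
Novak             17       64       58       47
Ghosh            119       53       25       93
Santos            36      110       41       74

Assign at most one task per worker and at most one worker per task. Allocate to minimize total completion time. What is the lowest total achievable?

Minimum total: 126 min

Optimal: Lindqvist→Task T2 (18 min), Novak→Task T3 (47 min), Ghosh→Task T7 (25 min), Santos→Task T6 (36 min) — total 18+47+25+36 = 126 min.
Min-entry greedy (repeatedly take the single cheapest remaining cell) gives 134 min, worse by 8.
Swapping Novak↔Lindqvist (Novak→Task T2 64 min, Lindqvist→Task T3 39 min) adds 38.
Checked against all permutations: 126 min is optimal.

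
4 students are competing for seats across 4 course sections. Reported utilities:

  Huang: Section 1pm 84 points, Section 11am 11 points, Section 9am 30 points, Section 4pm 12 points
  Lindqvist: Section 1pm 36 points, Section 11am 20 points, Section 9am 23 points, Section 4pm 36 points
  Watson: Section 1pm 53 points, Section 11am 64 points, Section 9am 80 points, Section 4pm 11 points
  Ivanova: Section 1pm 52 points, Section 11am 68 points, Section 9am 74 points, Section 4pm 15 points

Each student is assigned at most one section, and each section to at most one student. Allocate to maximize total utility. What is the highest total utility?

This is the linear assignment problem.
Optimal: Huang→Section 1pm (84 points), Lindqvist→Section 4pm (36 points), Watson→Section 9am (80 points), Ivanova→Section 11am (68 points) — total 84+36+80+68 = 268 points.
Next-best assignment: Huang→Section 1pm, Lindqvist→Section 4pm, Watson→Section 11am, Ivanova→Section 9am = 258 points.

Maximum total: 268 points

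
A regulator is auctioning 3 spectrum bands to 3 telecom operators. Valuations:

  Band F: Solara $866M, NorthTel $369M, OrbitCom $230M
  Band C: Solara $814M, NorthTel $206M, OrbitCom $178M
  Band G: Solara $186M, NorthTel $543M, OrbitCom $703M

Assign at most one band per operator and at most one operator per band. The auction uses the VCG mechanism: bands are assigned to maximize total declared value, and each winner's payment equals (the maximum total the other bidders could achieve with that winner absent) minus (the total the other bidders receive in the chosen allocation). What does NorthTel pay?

Efficient allocation: Solara→Band C ($814M), NorthTel→Band F ($369M), OrbitCom→Band G ($703M); total welfare W = $1886M.
NorthTel receives Band F at value $369M, so the others get W − 369 = $1517M.
Without NorthTel: best allocation of the remaining 2 bidders over all 3 bands is Solara→Band F ($866M), OrbitCom→Band G ($703M), total $1569M.
VCG payment = (others' best without NorthTel) − (others' welfare with NorthTel) = 1569 − 1517 = $52M.

NorthTel pays $52M.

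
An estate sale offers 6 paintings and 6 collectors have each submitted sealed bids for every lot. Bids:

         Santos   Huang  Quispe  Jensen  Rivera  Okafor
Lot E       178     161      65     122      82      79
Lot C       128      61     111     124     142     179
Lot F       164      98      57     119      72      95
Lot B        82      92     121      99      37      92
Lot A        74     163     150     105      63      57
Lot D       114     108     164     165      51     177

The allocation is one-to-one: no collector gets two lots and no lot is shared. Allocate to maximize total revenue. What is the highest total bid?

Maximum total: $900

This is the linear assignment problem.
Optimal: Santos→Lot E ($178), Huang→Lot A ($163), Quispe→Lot B ($121), Jensen→Lot F ($119), Rivera→Lot C ($142), Okafor→Lot D ($177) — total 178+163+121+119+142+177 = $900.
Column-greedy (each lot in turn goes to its best remaining collector) gives $811, worse by 89.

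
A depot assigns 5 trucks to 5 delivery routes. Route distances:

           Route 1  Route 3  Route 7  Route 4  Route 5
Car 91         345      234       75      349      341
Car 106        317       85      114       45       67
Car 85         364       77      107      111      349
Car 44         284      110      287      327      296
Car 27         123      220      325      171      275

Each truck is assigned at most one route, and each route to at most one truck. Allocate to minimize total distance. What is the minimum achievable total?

Min total: 486 km

Optimal: Car 91→Route 7 (75 km), Car 106→Route 5 (67 km), Car 85→Route 4 (111 km), Car 44→Route 3 (110 km), Car 27→Route 1 (123 km) — total 75+67+111+110+123 = 486 km.
Row-greedy (each truck in turn takes its cheapest remaining route) gives 756 km, worse by 270.
Checked against all permutations: 486 km is optimal.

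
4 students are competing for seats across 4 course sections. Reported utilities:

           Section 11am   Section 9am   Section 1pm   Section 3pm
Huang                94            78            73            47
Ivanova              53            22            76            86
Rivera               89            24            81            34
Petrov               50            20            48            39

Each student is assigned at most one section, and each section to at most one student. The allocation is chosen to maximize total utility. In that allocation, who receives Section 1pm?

Petrov receives Section 1pm.

Optimal: Huang→Section 9am (78 points), Ivanova→Section 3pm (86 points), Rivera→Section 11am (89 points), Petrov→Section 1pm (48 points) — total 78+86+89+48 = 301 points.
Next-best assignment: Huang→Section 9am, Ivanova→Section 3pm, Rivera→Section 1pm, Petrov→Section 11am = 295 points.
Swapping Ivanova↔Rivera (Ivanova→Section 11am 53 points, Rivera→Section 3pm 34 points) loses 88.
Every other assignment is strictly worse.
Petrov's own top section is Section 11am (50 points), but forcing Petrov→Section 11am and reassigning the rest optimally gives only 295 points — worse by 6.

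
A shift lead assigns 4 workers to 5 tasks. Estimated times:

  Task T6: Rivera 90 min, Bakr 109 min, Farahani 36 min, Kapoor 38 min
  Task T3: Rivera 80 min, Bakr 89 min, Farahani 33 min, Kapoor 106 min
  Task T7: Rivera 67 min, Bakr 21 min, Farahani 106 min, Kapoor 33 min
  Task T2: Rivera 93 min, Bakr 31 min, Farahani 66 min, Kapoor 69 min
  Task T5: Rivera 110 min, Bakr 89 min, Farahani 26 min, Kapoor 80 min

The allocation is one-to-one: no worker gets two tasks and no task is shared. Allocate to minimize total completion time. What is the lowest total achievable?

Minimum total: 162 min

Optimal: Rivera→Task T7 (67 min), Bakr→Task T2 (31 min), Farahani→Task T5 (26 min), Kapoor→Task T6 (38 min) — total 67+31+26+38 = 162 min.
Min-entry greedy (repeatedly take the single cheapest remaining cell) gives 165 min, worse by 3.
Next-best assignment: Rivera→Task T3, Bakr→Task T7, Farahani→Task T5, Kapoor→Task T6 = 165 min.
Swapping Rivera↔Farahani (Rivera→Task T5 110 min, Farahani→Task T7 106 min) adds 123.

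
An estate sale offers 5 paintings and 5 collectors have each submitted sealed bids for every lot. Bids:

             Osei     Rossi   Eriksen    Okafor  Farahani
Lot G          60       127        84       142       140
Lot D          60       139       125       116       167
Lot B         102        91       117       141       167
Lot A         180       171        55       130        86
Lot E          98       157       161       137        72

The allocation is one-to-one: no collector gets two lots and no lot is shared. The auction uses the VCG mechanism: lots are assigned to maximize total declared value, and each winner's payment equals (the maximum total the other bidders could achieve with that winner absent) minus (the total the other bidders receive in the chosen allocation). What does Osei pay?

Efficient allocation: Osei→Lot A ($180), Rossi→Lot D ($139), Eriksen→Lot E ($161), Okafor→Lot G ($142), Farahani→Lot B ($167); total welfare W = $789.
Osei receives Lot A at value $180, so the others get W − 180 = $609.
Without Osei: best allocation of the remaining 4 bidders over all 5 lots is Rossi→Lot A ($171), Eriksen→Lot E ($161), Okafor→Lot G ($142), Farahani→Lot D ($167), total $641.
VCG payment = (others' best without Osei) − (others' welfare with Osei) = 641 − 609 = $32.

Osei pays $32.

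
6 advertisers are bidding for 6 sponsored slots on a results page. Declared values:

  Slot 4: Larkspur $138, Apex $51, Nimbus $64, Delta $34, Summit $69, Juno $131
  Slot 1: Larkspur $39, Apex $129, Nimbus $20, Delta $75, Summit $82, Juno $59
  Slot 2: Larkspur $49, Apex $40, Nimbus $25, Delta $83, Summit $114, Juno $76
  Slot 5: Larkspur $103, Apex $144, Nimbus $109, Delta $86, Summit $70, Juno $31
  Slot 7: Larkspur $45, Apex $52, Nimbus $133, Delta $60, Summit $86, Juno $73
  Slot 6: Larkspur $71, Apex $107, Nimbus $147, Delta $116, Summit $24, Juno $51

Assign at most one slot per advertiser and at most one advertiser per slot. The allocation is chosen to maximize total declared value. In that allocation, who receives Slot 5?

Larkspur receives Slot 5.

This is the linear assignment problem.
Optimal: Larkspur→Slot 5 ($103), Apex→Slot 1 ($129), Nimbus→Slot 7 ($133), Delta→Slot 6 ($116), Summit→Slot 2 ($114), Juno→Slot 4 ($131) — total 103+129+133+116+114+131 = $726.
Row-greedy (each advertiser in turn takes its best remaining slot) gives $657, worse by 69.
Next-best assignment: Larkspur→Slot 4, Apex→Slot 5, Nimbus→Slot 7, Delta→Slot 6, Summit→Slot 2, Juno→Slot 1 = $704.
No other one-to-one assignment exceeds $726.
Larkspur's own top slot is Slot 4 ($138), but forcing Larkspur→Slot 4 and reassigning the rest optimally gives only $704 — worse by 22.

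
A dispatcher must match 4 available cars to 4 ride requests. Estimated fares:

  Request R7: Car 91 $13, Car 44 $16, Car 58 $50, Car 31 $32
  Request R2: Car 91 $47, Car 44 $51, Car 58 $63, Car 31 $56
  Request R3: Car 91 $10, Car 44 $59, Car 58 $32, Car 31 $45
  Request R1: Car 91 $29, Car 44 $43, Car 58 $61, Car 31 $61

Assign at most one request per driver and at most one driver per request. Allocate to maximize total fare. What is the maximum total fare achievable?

Optimal: Car 91→Request R2 ($47), Car 44→Request R3 ($59), Car 58→Request R7 ($50), Car 31→Request R1 ($61) — total 47+59+50+61 = $217.
Column-greedy (each request in turn goes to its best remaining driver) gives $194, worse by 23.
Next-best assignment: Car 91→Request R2, Car 44→Request R3, Car 58→Request R1, Car 31→Request R7 = $199.
Swapping Car 44↔Car 31 (Car 44→Request R1 $43, Car 31→Request R3 $45) loses 32.
Checked against all permutations: $217 is optimal.

Maximum total: $217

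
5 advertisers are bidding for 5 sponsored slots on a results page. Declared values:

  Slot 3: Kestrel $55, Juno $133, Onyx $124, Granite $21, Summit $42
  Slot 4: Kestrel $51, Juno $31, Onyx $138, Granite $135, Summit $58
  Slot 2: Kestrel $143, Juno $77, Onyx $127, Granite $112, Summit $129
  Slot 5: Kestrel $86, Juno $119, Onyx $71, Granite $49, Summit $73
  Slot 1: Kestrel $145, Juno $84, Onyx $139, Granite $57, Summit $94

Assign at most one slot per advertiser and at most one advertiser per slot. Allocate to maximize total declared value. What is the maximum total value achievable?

Max total: $652

This is a one-to-one assignment (maximum-weight bipartite matching).
Optimal: Kestrel→Slot 1 ($145), Juno→Slot 5 ($119), Onyx→Slot 3 ($124), Granite→Slot 4 ($135), Summit→Slot 2 ($129) — total 145+119+124+135+129 = $652.
Row-greedy (each advertiser in turn takes its best remaining slot) gives $601, worse by 51.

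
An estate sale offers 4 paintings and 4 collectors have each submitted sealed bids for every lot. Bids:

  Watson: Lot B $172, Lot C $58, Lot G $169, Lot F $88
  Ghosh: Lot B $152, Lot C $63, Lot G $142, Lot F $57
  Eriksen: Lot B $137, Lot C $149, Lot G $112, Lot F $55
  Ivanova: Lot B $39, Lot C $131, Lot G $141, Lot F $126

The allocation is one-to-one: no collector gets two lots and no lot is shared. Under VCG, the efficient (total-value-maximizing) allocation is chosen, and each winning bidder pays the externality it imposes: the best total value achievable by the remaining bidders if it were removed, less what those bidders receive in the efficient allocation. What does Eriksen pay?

Eriksen pays $5.

Efficient allocation: Watson→Lot G ($169), Ghosh→Lot B ($152), Eriksen→Lot C ($149), Ivanova→Lot F ($126); total welfare W = $596.
Eriksen receives Lot C at value $149, so the others get W − 149 = $447.
Without Eriksen: best allocation of the remaining 3 bidders over all 4 lots is Watson→Lot G ($169), Ghosh→Lot B ($152), Ivanova→Lot C ($131), total $452.
VCG payment = (others' best without Eriksen) − (others' welfare with Eriksen) = 452 − 447 = $5.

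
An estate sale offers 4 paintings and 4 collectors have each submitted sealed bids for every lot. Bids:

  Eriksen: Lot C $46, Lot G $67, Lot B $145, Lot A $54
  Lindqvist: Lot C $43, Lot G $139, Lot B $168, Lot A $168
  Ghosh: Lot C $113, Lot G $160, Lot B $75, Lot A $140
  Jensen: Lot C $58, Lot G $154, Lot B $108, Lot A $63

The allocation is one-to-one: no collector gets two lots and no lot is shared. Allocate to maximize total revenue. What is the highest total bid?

Maximum total: $580

This is a one-to-one assignment (maximum-weight bipartite matching).
Optimal: Eriksen→Lot B ($145), Lindqvist→Lot A ($168), Ghosh→Lot C ($113), Jensen→Lot G ($154) — total 145+168+113+154 = $580.
Row-greedy (each collector in turn takes its best remaining lot) gives $531, worse by 49.
Next-best assignment: Eriksen→Lot B, Lindqvist→Lot A, Ghosh→Lot G, Jensen→Lot C = $531.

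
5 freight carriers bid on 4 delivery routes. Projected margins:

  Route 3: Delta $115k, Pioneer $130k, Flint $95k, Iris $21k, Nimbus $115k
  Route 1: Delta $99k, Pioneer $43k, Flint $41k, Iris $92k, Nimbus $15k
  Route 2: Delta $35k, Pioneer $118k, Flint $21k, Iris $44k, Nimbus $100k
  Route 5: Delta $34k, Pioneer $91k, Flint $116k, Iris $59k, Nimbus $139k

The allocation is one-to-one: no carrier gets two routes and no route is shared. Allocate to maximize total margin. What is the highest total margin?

Treat this as an assignment problem: match each carrier to one route.
Optimal: Delta→Route 3 ($115k), Iris→Route 1 ($92k), Pioneer→Route 2 ($118k), Nimbus→Route 5 ($139k) — total 115+92+118+139 = $464k.
Column-greedy (each route in turn goes to its best remaining carrier) gives $445k, worse by 19.
Swapping Pioneer↔Delta (Pioneer→Route 3 $130k, Delta→Route 2 $35k) loses 68.
Every other assignment is strictly worse.

Maximum total: $464k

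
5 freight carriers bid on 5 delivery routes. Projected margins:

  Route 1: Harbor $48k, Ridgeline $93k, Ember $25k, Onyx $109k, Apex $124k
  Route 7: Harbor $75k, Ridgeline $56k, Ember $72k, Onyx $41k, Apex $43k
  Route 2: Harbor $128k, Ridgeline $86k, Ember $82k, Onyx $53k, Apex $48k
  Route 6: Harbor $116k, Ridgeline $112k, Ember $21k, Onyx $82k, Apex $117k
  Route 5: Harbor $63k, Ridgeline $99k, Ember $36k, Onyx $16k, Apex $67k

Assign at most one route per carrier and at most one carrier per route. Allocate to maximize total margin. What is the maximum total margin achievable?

Maximum total: $525k

Optimal: Harbor→Route 2 ($128k), Ridgeline→Route 5 ($99k), Ember→Route 7 ($72k), Onyx→Route 1 ($109k), Apex→Route 6 ($117k) — total 128+99+72+109+117 = $525k.
Row-greedy (each carrier in turn takes its best remaining route) gives $488k, worse by 37.
Next-best assignment: Harbor→Route 2, Ridgeline→Route 5, Ember→Route 7, Onyx→Route 6, Apex→Route 1 = $505k.
Swapping Onyx↔Apex (Onyx→Route 6 $82k, Apex→Route 1 $124k) loses 20.
Checked against all permutations: $525k is optimal.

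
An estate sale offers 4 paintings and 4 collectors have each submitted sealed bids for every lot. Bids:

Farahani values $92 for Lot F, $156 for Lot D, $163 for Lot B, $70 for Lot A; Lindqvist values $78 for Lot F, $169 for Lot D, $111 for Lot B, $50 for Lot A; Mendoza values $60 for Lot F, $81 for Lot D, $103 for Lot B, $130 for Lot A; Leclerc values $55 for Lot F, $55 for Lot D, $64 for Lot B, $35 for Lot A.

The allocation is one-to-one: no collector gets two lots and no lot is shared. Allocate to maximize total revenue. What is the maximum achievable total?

Treat this as an assignment problem: match each collector to one lot.
Optimal: Farahani→Lot B ($163), Lindqvist→Lot D ($169), Mendoza→Lot A ($130), Leclerc→Lot F ($55) — total 163+169+130+55 = $517.
Column-greedy (each lot in turn goes to its best remaining collector) gives $399, worse by 118.
Every other assignment is strictly worse.

Max total: $517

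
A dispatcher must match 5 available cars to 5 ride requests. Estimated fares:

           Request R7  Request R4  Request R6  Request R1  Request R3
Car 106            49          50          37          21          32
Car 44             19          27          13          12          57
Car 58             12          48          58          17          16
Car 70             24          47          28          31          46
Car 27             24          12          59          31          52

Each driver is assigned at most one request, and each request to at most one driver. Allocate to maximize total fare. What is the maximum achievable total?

Optimal: Car 106→Request R7 ($49), Car 44→Request R3 ($57), Car 58→Request R4 ($48), Car 70→Request R1 ($31), Car 27→Request R6 ($59) — total 49+57+48+31+59 = $244.
Max-entry greedy (repeatedly take the single best remaining cell) gives $209, worse by 35.
Swapping Car 106↔Car 44 (Car 106→Request R3 $32, Car 44→Request R7 $19) loses 55.

Maximum total: $244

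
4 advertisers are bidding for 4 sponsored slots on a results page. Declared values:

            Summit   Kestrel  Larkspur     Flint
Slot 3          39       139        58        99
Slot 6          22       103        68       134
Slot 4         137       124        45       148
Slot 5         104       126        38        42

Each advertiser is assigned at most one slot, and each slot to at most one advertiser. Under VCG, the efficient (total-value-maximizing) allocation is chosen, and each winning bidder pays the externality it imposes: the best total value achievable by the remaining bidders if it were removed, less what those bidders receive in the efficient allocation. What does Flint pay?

Efficient allocation: Summit→Slot 5 ($104), Kestrel→Slot 3 ($139), Larkspur→Slot 6 ($68), Flint→Slot 4 ($148); total welfare W = $459.
Flint receives Slot 4 at value $148, so the others get W − 148 = $311.
Without Flint: best allocation of the remaining 3 bidders over all 4 slots is Summit→Slot 4 ($137), Kestrel→Slot 3 ($139), Larkspur→Slot 6 ($68), total $344.
VCG payment = (others' best without Flint) − (others' welfare with Flint) = 344 − 311 = $33.

Flint pays $33.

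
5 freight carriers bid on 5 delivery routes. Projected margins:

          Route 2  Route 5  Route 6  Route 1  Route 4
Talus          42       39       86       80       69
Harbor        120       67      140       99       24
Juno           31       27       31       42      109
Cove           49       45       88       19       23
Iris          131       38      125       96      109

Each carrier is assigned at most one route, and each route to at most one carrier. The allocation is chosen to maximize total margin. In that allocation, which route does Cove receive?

This is a one-to-one assignment (maximum-weight bipartite matching).
Optimal: Talus→Route 1 ($80k), Harbor→Route 6 ($140k), Juno→Route 4 ($109k), Cove→Route 5 ($45k), Iris→Route 2 ($131k) — total 80+140+109+45+131 = $505k.
Column-greedy (each route in turn goes to its best remaining carrier) gives $475k, worse by 30.
Next-best assignment: Talus→Route 1, Harbor→Route 2, Juno→Route 4, Cove→Route 5, Iris→Route 6 = $479k.
Swapping Talus↔Juno (Talus→Route 4 $69k, Juno→Route 1 $42k) loses 78.
Cove's own top route is Route 6 ($88k), but forcing Cove→Route 6 and reassigning the rest optimally gives only $475k — worse by 30.

Cove receives Route 5.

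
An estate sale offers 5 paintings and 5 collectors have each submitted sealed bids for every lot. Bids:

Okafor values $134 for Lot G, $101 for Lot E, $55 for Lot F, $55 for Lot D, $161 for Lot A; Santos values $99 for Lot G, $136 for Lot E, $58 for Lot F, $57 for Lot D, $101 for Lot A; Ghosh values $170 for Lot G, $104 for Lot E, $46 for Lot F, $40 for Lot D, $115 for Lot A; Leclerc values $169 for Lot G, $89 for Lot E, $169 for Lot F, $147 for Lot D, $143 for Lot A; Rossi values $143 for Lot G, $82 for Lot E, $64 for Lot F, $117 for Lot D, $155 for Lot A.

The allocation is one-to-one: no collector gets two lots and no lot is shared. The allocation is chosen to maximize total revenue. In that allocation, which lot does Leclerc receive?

Leclerc receives Lot F.

Optimal: Okafor→Lot A ($161), Santos→Lot E ($136), Ghosh→Lot G ($170), Leclerc→Lot F ($169), Rossi→Lot D ($117) — total 161+136+170+169+117 = $753.
Swapping Santos↔Rossi (Santos→Lot D $57, Rossi→Lot E $82) loses 114.
Leclerc's own top lot is Lot G ($169), but forcing Leclerc→Lot G and reassigning the rest optimally gives only $629 — worse by 124.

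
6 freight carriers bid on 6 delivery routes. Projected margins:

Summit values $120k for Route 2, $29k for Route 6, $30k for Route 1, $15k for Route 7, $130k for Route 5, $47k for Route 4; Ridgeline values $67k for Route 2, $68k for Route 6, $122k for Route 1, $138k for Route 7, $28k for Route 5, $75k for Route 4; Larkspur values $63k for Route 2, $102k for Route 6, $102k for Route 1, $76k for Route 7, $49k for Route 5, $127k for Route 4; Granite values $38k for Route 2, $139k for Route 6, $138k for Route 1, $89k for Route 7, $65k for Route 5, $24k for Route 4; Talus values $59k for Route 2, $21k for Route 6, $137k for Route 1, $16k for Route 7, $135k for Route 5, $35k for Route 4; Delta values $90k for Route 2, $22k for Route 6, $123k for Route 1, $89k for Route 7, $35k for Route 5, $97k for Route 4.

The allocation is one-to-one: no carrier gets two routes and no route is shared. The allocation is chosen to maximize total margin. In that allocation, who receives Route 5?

Optimal: Summit→Route 2 ($120k), Ridgeline→Route 7 ($138k), Larkspur→Route 4 ($127k), Granite→Route 6 ($139k), Talus→Route 5 ($135k), Delta→Route 1 ($123k) — total 120+138+127+139+135+123 = $782k.
Max-entry greedy (repeatedly take the single best remaining cell) gives $761k, worse by 21.
Next-best assignment: Summit→Route 5, Ridgeline→Route 7, Larkspur→Route 4, Granite→Route 6, Talus→Route 1, Delta→Route 2 = $761k.
No other one-to-one assignment exceeds $782k.
Talus's own top route is Route 1 ($137k), but forcing Talus→Route 1 and reassigning the rest optimally gives only $761k — worse by 21.

Talus receives Route 5.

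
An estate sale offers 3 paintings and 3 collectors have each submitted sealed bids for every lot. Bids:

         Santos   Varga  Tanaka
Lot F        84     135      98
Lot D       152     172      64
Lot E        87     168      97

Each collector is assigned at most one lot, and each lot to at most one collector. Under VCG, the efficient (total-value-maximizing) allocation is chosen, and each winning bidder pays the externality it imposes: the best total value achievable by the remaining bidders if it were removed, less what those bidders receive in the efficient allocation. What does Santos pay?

Efficient allocation: Santos→Lot D ($152), Varga→Lot E ($168), Tanaka→Lot F ($98); total welfare W = $418.
Santos receives Lot D at value $152, so the others get W − 152 = $266.
Without Santos: best allocation of the remaining 2 bidders over all 3 lots is Varga→Lot D ($172), Tanaka→Lot F ($98), total $270.
VCG payment = (others' best without Santos) − (others' welfare with Santos) = 270 − 266 = $4.

Santos pays $4.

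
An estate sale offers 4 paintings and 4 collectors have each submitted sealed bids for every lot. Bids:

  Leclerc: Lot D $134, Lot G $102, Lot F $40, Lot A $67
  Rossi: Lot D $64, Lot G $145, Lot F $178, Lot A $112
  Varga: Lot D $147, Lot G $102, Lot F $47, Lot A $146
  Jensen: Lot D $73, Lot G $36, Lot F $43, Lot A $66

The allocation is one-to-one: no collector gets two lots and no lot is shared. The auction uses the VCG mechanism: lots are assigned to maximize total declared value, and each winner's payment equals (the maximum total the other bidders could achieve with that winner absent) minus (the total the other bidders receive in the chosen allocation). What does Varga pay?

Varga pays $25.

Efficient allocation: Leclerc→Lot G ($102), Rossi→Lot F ($178), Varga→Lot A ($146), Jensen→Lot D ($73); total welfare W = $499.
Varga receives Lot A at value $146, so the others get W − 146 = $353.
Without Varga: best allocation of the remaining 3 bidders over all 4 lots is Leclerc→Lot D ($134), Rossi→Lot F ($178), Jensen→Lot A ($66), total $378.
VCG payment = (others' best without Varga) − (others' welfare with Varga) = 378 − 353 = $25.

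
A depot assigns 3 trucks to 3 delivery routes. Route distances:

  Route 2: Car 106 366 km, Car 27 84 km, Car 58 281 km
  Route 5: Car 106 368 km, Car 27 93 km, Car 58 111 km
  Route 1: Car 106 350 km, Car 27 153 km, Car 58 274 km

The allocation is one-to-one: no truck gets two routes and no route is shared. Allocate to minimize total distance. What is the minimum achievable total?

This is the linear assignment problem.
Optimal: Car 106→Route 1 (350 km), Car 27→Route 2 (84 km), Car 58→Route 5 (111 km) — total 350+84+111 = 545 km.
Swapping Car 106↔Car 27 (Car 106→Route 2 366 km, Car 27→Route 1 153 km) adds 85.

Min total: 545 km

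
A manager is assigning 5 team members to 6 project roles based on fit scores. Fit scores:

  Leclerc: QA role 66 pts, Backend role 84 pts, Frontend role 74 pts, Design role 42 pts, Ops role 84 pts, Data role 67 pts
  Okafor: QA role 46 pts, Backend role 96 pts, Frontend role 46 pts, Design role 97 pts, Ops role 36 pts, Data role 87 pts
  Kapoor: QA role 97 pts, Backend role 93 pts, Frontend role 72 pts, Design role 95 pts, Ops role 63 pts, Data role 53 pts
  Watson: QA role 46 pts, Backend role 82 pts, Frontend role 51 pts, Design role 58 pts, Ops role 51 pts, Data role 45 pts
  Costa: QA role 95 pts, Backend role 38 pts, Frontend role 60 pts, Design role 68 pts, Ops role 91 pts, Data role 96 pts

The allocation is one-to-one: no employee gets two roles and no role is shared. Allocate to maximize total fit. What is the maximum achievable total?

Maximum total: 456 pts

This is a one-to-one assignment (maximum-weight bipartite matching).
Optimal: Leclerc→Ops role (84 pts), Okafor→Design role (97 pts), Kapoor→QA role (97 pts), Watson→Backend role (82 pts), Costa→Data role (96 pts) — total 84+97+97+82+96 = 456 pts.
Row-greedy (each employee in turn takes its best remaining role) gives 425 pts, worse by 31.
Next-best assignment: Leclerc→Frontend role, Okafor→Design role, Kapoor→QA role, Watson→Backend role, Costa→Data role = 446 pts.
Every other assignment is strictly worse.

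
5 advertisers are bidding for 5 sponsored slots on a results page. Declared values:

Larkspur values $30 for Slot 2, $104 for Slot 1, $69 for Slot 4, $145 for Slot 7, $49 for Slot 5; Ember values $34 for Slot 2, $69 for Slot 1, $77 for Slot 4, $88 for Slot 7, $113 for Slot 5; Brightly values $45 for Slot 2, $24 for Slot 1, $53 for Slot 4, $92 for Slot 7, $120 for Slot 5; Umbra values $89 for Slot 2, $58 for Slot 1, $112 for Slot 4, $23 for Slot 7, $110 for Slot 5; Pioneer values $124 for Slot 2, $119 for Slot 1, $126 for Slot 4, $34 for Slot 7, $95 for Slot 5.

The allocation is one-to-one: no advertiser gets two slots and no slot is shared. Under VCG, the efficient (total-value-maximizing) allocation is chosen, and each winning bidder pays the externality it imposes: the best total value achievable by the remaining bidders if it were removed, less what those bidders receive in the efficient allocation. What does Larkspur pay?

Efficient allocation: Larkspur→Slot 7 ($145), Ember→Slot 1 ($69), Brightly→Slot 5 ($120), Umbra→Slot 4 ($112), Pioneer→Slot 2 ($124); total welfare W = $570.
Larkspur receives Slot 7 at value $145, so the others get W − 145 = $425.
Without Larkspur: best allocation of the remaining 4 bidders over all 5 slots is Ember→Slot 7 ($88), Brightly→Slot 5 ($120), Umbra→Slot 4 ($112), Pioneer→Slot 2 ($124), total $444.
VCG payment = (others' best without Larkspur) − (others' welfare with Larkspur) = 444 − 425 = $19.

Larkspur pays $19.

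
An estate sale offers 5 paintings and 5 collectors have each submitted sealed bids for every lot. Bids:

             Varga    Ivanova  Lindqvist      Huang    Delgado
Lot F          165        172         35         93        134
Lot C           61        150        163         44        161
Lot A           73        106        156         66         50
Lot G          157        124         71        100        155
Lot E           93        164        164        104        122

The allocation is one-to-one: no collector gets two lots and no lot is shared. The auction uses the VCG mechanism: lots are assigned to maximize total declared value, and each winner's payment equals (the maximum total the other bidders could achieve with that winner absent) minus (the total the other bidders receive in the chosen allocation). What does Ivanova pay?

Efficient allocation: Varga→Lot G ($157), Ivanova→Lot F ($172), Lindqvist→Lot A ($156), Huang→Lot E ($104), Delgado→Lot C ($161); total welfare W = $750.
Ivanova receives Lot F at value $172, so the others get W − 172 = $578.
Without Ivanova: best allocation of the remaining 4 bidders over all 5 lots is Varga→Lot F ($165), Lindqvist→Lot E ($164), Huang→Lot G ($100), Delgado→Lot C ($161), total $590.
VCG payment = (others' best without Ivanova) − (others' welfare with Ivanova) = 590 − 578 = $12.

Ivanova pays $12.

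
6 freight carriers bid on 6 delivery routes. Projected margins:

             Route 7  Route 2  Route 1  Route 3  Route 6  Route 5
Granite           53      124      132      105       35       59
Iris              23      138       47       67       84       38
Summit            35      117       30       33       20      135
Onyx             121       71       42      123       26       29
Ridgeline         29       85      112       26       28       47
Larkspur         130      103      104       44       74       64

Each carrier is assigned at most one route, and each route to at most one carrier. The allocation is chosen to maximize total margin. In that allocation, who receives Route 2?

Granite receives Route 2.

Treat this as an assignment problem: match each carrier to one route.
Optimal: Granite→Route 2 ($124k), Iris→Route 6 ($84k), Summit→Route 5 ($135k), Onyx→Route 3 ($123k), Ridgeline→Route 1 ($112k), Larkspur→Route 7 ($130k) — total 124+84+135+123+112+130 = $708k.
Column-greedy (each route in turn goes to its best remaining carrier) gives $686k, worse by 22.
Next-best assignment: Granite→Route 1, Iris→Route 6, Summit→Route 5, Onyx→Route 3, Ridgeline→Route 2, Larkspur→Route 7 = $689k.
Every other assignment is strictly worse.
Granite's own top route is Route 1 ($132k), but forcing Granite→Route 1 and reassigning the rest optimally gives only $689k — worse by 19.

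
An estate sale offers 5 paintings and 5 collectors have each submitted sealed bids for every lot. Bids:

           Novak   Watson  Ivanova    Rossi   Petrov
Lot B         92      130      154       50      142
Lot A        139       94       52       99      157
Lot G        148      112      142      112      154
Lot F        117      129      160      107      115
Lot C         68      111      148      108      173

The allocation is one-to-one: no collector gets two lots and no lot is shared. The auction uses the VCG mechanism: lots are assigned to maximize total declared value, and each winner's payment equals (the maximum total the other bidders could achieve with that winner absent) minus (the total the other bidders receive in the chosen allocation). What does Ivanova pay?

Efficient allocation: Novak→Lot A ($139), Watson→Lot B ($130), Ivanova→Lot F ($160), Rossi→Lot G ($112), Petrov→Lot C ($173); total welfare W = $714.
Ivanova receives Lot F at value $160, so the others get W − 160 = $554.
Without Ivanova: best allocation of the remaining 4 bidders over all 5 lots is Novak→Lot G ($148), Watson→Lot B ($130), Rossi→Lot F ($107), Petrov→Lot C ($173), total $558.
VCG payment = (others' best without Ivanova) − (others' welfare with Ivanova) = 558 − 554 = $4.

Ivanova pays $4.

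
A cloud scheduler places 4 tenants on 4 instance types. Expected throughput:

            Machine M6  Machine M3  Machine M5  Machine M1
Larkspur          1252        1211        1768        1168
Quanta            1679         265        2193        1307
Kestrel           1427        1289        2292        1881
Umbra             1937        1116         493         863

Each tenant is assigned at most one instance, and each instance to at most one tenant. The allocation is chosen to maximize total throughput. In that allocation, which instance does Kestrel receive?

Kestrel receives Machine M1.

Optimal: Larkspur→Machine M3 (1211 ops/s), Quanta→Machine M5 (2193 ops/s), Kestrel→Machine M1 (1881 ops/s), Umbra→Machine M6 (1937 ops/s) — total 1211+2193+1881+1937 = 7222 ops/s.
Column-greedy (each instance in turn goes to its best remaining tenant) gives 6587 ops/s, worse by 635.
Next-best assignment: Larkspur→Machine M3, Quanta→Machine M1, Kestrel→Machine M5, Umbra→Machine M6 = 6747 ops/s.
Kestrel's own top instance is Machine M5 (2292 ops/s), but forcing Kestrel→Machine M5 and reassigning the rest optimally gives only 6747 ops/s — worse by 475.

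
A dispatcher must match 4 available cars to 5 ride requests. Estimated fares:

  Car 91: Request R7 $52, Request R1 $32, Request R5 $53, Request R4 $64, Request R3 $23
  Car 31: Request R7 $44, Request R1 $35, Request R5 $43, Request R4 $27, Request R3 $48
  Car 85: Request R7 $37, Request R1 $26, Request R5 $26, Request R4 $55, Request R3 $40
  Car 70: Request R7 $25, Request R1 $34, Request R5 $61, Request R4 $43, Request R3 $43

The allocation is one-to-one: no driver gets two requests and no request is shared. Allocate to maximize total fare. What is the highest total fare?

Maximum total: $216

Optimal: Car 91→Request R7 ($52), Car 31→Request R3 ($48), Car 85→Request R4 ($55), Car 70→Request R5 ($61) — total 52+48+55+61 = $216.
Max-entry greedy (repeatedly take the single best remaining cell) gives $210, worse by 6.
Swapping Car 31↔Car 70 (Car 31→Request R5 $43, Car 70→Request R3 $43) loses 23.
Every other assignment is strictly worse.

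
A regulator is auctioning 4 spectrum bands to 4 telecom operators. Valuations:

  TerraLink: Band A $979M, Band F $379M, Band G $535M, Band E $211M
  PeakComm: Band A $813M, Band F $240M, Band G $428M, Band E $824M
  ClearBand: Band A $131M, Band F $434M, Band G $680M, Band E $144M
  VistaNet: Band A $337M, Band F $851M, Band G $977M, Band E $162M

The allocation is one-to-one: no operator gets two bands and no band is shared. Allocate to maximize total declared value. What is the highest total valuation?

Optimal: TerraLink→Band A ($979M), PeakComm→Band E ($824M), ClearBand→Band G ($680M), VistaNet→Band F ($851M) — total 979+824+680+851 = $3334M.
Max-entry greedy (repeatedly take the single best remaining cell) gives $3214M, worse by 120.
Swapping VistaNet↔PeakComm (VistaNet→Band E $162M, PeakComm→Band F $240M) loses 1273.

Maximum total: $3334M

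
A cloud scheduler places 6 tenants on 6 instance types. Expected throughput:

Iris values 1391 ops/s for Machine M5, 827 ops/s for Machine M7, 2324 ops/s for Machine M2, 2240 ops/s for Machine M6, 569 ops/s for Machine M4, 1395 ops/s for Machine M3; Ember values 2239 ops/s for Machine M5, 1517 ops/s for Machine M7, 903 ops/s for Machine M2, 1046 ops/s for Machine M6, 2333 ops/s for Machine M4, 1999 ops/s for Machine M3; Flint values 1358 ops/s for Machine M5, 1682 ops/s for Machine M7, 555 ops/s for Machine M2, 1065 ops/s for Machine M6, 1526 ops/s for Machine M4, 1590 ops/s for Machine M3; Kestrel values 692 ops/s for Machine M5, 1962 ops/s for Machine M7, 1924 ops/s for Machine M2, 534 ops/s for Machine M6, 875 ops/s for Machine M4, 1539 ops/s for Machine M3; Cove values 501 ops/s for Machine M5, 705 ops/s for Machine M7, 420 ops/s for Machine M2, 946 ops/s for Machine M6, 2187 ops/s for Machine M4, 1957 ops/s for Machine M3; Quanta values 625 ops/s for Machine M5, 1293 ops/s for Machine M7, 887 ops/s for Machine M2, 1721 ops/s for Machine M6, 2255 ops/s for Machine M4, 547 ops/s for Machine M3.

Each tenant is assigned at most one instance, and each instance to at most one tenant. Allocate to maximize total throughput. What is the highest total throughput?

This is a one-to-one assignment (maximum-weight bipartite matching).
Optimal: Iris→Machine M6 (2240 ops/s), Ember→Machine M5 (2239 ops/s), Flint→Machine M7 (1682 ops/s), Kestrel→Machine M2 (1924 ops/s), Cove→Machine M3 (1957 ops/s), Quanta→Machine M4 (2255 ops/s) — total 2240+2239+1682+1924+1957+2255 = 12297 ops/s.
Next-best assignment: Iris→Machine M2, Ember→Machine M5, Flint→Machine M3, Kestrel→Machine M7, Cove→Machine M4, Quanta→Machine M6 = 12023 ops/s.
Every other assignment is strictly worse.

Max total: 12297 ops/s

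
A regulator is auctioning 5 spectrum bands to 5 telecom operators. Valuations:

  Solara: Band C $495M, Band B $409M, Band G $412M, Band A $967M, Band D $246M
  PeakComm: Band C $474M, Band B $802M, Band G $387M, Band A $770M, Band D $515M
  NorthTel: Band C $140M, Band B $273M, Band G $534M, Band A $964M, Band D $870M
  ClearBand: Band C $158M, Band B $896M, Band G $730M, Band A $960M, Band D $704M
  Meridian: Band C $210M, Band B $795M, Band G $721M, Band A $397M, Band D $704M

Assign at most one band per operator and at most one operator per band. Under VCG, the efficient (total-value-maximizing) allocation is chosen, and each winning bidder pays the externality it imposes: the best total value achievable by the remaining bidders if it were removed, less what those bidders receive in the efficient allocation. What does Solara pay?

Solara pays $392M.

Efficient allocation: Solara→Band A ($967M), PeakComm→Band C ($474M), NorthTel→Band D ($870M), ClearBand→Band B ($896M), Meridian→Band G ($721M); total welfare W = $3928M.
Solara receives Band A at value $967M, so the others get W − 967 = $2961M.
Without Solara: best allocation of the remaining 4 bidders over all 5 bands is PeakComm→Band B ($802M), NorthTel→Band D ($870M), ClearBand→Band A ($960M), Meridian→Band G ($721M), total $3353M.
VCG payment = (others' best without Solara) − (others' welfare with Solara) = 3353 − 2961 = $392M.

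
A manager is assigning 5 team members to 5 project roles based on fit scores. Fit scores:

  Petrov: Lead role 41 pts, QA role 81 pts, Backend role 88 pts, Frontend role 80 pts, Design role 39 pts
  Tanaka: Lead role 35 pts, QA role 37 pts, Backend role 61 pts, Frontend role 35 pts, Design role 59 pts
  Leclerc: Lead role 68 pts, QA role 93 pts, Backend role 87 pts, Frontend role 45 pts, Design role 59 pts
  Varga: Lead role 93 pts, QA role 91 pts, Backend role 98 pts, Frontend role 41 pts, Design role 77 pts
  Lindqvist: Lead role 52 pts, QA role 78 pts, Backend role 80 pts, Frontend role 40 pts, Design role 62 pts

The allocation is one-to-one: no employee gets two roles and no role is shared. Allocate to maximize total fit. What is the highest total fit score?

Optimal: Petrov→Frontend role (80 pts), Tanaka→Design role (59 pts), Leclerc→QA role (93 pts), Varga→Lead role (93 pts), Lindqvist→Backend role (80 pts) — total 80+59+93+93+80 = 405 pts.
Next-best assignment: Petrov→Frontend role, Tanaka→Design role, Leclerc→Backend role, Varga→Lead role, Lindqvist→QA role = 397 pts.
Every other assignment is strictly worse.

Maximum total: 405 pts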